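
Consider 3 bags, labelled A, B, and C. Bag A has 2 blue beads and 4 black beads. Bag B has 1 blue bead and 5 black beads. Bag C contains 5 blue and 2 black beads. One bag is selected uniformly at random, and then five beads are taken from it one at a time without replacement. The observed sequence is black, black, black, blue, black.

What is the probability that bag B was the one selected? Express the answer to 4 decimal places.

0.7143

The likelihood of the observed sequence under each hypothesis: P(data | bag A) = (4/6)(3/5)(2/4)(2/3)(1/2) = 1/15; P(data | bag B) = (5/6)(4/5)(3/4)(1/3)(2/2) = 1/6; P(data | bag C) = (2/7)(1/6)(0/5) = 0.
Multiplying each by its prior: 1/3 · 1/15 = 1/45, 1/3 · 1/6 = 1/18, 1/3 · 0 = 0; with total 7/90.
By Bayes' rule, P(bag B | data) = (1/18) / (7/90) = 5/7.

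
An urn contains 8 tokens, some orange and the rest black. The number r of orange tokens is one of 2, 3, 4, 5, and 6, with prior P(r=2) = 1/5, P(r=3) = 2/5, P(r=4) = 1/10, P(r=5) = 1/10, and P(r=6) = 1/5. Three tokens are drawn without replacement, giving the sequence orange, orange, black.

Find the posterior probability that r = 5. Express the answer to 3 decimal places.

Under each hypothesis, the probability of the observed sequence is: P(data | r = 2) = (2/8)(1/7)(6/6) = 1/28; P(data | r = 3) = (3/8)(2/7)(5/6) = 5/56; P(data | r = 4) = (4/8)(3/7)(4/6) = 1/7; P(data | r = 5) = (5/8)(4/7)(3/6) = 5/28; P(data | r = 6) = (6/8)(5/7)(2/6) = 5/28.
Multiplying each by its prior: 1/5 · 1/28 = 1/140, 2/5 · 5/56 = 1/28, 1/10 · 1/7 = 1/70, 1/10 · 5/28 = 1/56, 1/5 · 5/28 = 1/28; summing to 31/280.
By Bayes' rule, P(r = 5 | data) = (1/56) / (31/280) = 5/31.

0.161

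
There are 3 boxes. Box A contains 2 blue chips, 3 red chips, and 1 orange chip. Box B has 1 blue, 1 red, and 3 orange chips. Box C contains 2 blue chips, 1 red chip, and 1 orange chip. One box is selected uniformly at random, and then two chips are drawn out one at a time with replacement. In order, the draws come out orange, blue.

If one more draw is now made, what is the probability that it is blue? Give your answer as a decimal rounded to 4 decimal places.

Compute the likelihood of the observed sequence for each case: P(data | box A) = (1/6)(2/6) = 0.055556; P(data | box B) = (3/5)(1/5) = 0.12; P(data | box C) = (1/4)(2/4) = 0.125.
Multiplying each by its prior: 1/3 · 0.055556 = 0.018519, 1/3 · 0.12 = 0.04, 1/3 · 0.125 = 0.041667; summing to 0.10019.
Normalising, the posterior is P(box A | data) = 0.18484, P(box B | data) = 0.39926, P(box C | data) = 0.4159.
The predictive probability is P(blue next | data) = (1/3)(0.18484) + (1/5)(0.39926) + (1/2)(0.4159) = 0.34941.

0.3494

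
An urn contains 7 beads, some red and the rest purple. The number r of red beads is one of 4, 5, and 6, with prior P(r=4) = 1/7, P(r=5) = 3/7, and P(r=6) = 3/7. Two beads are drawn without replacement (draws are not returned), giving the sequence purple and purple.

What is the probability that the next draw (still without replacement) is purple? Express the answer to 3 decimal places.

0.100

For each hypothesis, P(data | H) works out to: P(data | r = 4) = (3/7)(2/6) = 1/7; P(data | r = 5) = (2/7)(1/6) = 1/21; P(data | r = 6) = (1/7)(0/6) = 0.
The prior-weighted likelihoods are 1/7 · 1/7 = 1/49, 3/7 · 1/21 = 1/49, 3/7 · 0 = 0; summing to 2/49.
Dividing through by the total gives posterior P(r = 4 | data) = 1/2, P(r = 5 | data) = 1/2, P(r = 6 | data) = 0.
So P(purple next | data) = Σ P(purple next | H) P(H | data) = (1/5)(1/2) + (0)(1/2) = 1/10.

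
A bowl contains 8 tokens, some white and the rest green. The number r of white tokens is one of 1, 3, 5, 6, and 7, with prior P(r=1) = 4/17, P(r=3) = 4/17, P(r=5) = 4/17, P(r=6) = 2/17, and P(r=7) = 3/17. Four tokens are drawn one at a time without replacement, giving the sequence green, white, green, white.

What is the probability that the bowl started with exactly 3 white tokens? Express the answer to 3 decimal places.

0.444

The likelihood of the observed sequence under each hypothesis: P(data | r = 1) = (7/8)(1/7)(6/6)(0/5) = 0; P(data | r = 3) = (5/8)(3/7)(4/6)(2/5) = 1/14; P(data | r = 5) = (3/8)(5/7)(2/6)(4/5) = 1/14; P(data | r = 6) = (2/8)(6/7)(1/6)(5/5) = 1/28; P(data | r = 7) = (1/8)(7/7)(0/6) = 0.
The prior-weighted likelihoods are 4/17 · 0 = 0, 4/17 · 1/14 = 2/119, 4/17 · 1/14 = 2/119, 2/17 · 1/28 = 1/238, 3/17 · 0 = 0; these sum to 9/238.
By Bayes' rule, P(r = 3 | data) = (2/119) / (9/238) = 4/9.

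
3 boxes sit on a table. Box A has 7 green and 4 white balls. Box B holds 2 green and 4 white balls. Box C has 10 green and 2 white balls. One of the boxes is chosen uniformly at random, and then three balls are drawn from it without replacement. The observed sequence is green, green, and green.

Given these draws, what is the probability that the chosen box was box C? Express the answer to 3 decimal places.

0.720

The likelihood of the observed sequence under each hypothesis: P(data | box A) = (7/11)(6/10)(5/9) = 7/33; P(data | box B) = (2/6)(1/5)(0/4) = 0; P(data | box C) = (10/12)(9/11)(8/10) = 6/11.
Weighting by the prior gives 1/3 · 7/33 = 7/99, 1/3 · 0 = 0, 1/3 · 6/11 = 2/11; summing to 25/99.
Hence P(box C | data) = (2/11) / (25/99) = 18/25.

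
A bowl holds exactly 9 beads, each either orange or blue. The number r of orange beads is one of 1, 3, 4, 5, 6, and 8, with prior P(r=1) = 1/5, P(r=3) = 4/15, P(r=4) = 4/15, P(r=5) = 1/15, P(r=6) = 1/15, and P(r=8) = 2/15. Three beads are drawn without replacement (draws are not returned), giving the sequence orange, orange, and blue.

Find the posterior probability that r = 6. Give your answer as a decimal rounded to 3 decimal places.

0.135

Under each hypothesis, the probability of the observed sequence is: P(data | r = 1) = (1/9)(0/8) = 0; P(data | r = 3) = (3/9)(2/8)(6/7) = 1/14; P(data | r = 4) = (4/9)(3/8)(5/7) = 5/42; P(data | r = 5) = (5/9)(4/8)(4/7) = 10/63; P(data | r = 6) = (6/9)(5/8)(3/7) = 5/28; P(data | r = 8) = (8/9)(7/8)(1/7) = 1/9.
Weighting by the prior gives 1/5 · 0 = 0, 4/15 · 1/14 = 2/105, 4/15 · 5/42 = 2/63, 1/15 · 10/63 = 2/189, 1/15 · 5/28 = 1/84, 2/15 · 1/9 = 2/135; summing to 37/420.
Therefore the posterior P(r = 6 | data) = (1/84) / (37/420) = 5/37.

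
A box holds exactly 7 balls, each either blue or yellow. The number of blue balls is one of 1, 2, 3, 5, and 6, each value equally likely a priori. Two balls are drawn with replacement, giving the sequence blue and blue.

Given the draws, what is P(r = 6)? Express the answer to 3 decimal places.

Under each hypothesis, the probability of the observed sequence is: P(data | r = 1) = (1/7)(1/7) = 1/49; P(data | r = 2) = (2/7)(2/7) = 4/49; P(data | r = 3) = (3/7)(3/7) = 9/49; P(data | r = 5) = (5/7)(5/7) = 25/49; P(data | r = 6) = (6/7)(6/7) = 36/49.
The prior-weighted likelihoods are 1/5 · 1/49 = 1/245, 1/5 · 4/49 = 4/245, 1/5 · 9/49 = 9/245, 1/5 · 25/49 = 5/49, 1/5 · 36/49 = 36/245; summing to 15/49.
Hence P(r = 6 | data) = (36/245) / (15/49) = 12/25.

0.480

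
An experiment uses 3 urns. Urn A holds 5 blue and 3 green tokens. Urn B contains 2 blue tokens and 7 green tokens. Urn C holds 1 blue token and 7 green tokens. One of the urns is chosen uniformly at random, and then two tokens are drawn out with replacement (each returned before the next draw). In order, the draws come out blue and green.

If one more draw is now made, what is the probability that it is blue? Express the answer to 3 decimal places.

0.384

Compute the likelihood of the observed sequence for each case: P(data | urn A) = (5/8)(3/8) = 0.23438; P(data | urn B) = (2/9)(7/9) = 0.17284; P(data | urn C) = (1/8)(7/8) = 0.10938.
The prior-weighted likelihoods are 1/3 · 0.23438 = 0.078125, 1/3 · 0.17284 = 0.057613, 1/3 · 0.10938 = 0.036458; with total 0.1722.
Normalising, the posterior is P(urn A | data) = 0.4537, P(urn B | data) = 0.33458, P(urn C | data) = 0.21173.
The predictive probability is P(blue next | data) = (5/8)(0.4537) + (2/9)(0.33458) + (1/8)(0.21173) = 0.38438.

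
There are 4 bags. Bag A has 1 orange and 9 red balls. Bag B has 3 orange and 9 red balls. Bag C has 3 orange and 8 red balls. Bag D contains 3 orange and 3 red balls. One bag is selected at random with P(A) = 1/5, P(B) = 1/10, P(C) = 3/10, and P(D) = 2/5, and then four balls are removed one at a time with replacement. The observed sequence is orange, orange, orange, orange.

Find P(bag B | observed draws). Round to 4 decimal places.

For each hypothesis, P(data | H) works out to: P(data | bag A) = (1/10)(1/10)(1/10)(1/10) = 0.0001; P(data | bag B) = (3/12)(3/12)(3/12)(3/12) = 0.0039062; P(data | bag C) = (3/11)(3/11)(3/11)(3/11) = 0.0055324; P(data | bag D) = (3/6)(3/6)(3/6)(3/6) = 0.0625.
Weighting by the prior gives 1/5 · 0.0001 = 2e-05, 1/10 · 0.0039062 = 0.00039063, 3/10 · 0.0055324 = 0.0016597, 2/5 · 0.0625 = 0.025; summing to 0.02707.
By Bayes' rule, P(bag B | data) = (0.00039063) / (0.02707) = 0.01443.

0.0144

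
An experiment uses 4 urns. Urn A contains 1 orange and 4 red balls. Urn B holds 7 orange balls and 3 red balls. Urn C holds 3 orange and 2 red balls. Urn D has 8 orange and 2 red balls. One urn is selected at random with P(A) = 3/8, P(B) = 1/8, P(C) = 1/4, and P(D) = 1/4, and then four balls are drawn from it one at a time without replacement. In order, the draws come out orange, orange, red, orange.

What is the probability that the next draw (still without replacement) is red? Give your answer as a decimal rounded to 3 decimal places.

0.484

The likelihood of the observed sequence under each hypothesis: P(data | urn A) = (1/5)(0/4) = 0; P(data | urn B) = (7/10)(6/9)(3/8)(5/7) = 1/8; P(data | urn C) = (3/5)(2/4)(2/3)(1/2) = 1/10; P(data | urn D) = (8/10)(7/9)(2/8)(6/7) = 2/15.
The prior-weighted likelihoods are 3/8 · 0 = 0, 1/8 · 1/8 = 1/64, 1/4 · 1/10 = 1/40, 1/4 · 2/15 = 1/30; with total 71/960.
The posterior is then P(urn A | data) = 0, P(urn B | data) = 15/71, P(urn C | data) = 24/71, P(urn D | data) = 32/71.
Averaging over the posterior, P(red next | data) = (1/3)(15/71) + (1)(24/71) + (1/6)(32/71) = 103/213.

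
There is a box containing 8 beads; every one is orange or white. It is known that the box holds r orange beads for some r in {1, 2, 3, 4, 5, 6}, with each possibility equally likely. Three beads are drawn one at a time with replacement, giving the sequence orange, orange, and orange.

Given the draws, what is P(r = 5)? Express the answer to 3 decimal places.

For each hypothesis, P(data | H) works out to: P(data | r = 1) = (1/8)(1/8)(1/8) = 0.0019531; P(data | r = 2) = (2/8)(2/8)(2/8) = 0.015625; P(data | r = 3) = (3/8)(3/8)(3/8) = 0.052734; P(data | r = 4) = (4/8)(4/8)(4/8) = 0.125; P(data | r = 5) = (5/8)(5/8)(5/8) = 0.24414; P(data | r = 6) = (6/8)(6/8)(6/8) = 0.42188.
The prior-weighted likelihoods are 1/6 · 0.0019531 = 0.00032552, 1/6 · 0.015625 = 0.0026042, 1/6 · 0.052734 = 0.0087891, 1/6 · 0.125 = 0.020833, 1/6 · 0.24414 = 0.04069, 1/6 · 0.42188 = 0.070312; with total 0.14355.
Hence P(r = 5 | data) = (0.04069) / (0.14355) = 0.28345.

0.283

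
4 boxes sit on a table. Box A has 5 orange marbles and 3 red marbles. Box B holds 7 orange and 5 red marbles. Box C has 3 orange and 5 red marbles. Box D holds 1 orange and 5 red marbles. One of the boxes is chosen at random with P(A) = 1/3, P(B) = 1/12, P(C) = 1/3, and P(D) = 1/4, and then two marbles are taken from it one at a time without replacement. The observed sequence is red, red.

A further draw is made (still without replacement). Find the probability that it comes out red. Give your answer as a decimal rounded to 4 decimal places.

0.5815

Under each hypothesis, the probability of the observed sequence is: P(data | box A) = (3/8)(2/7) = 0.10714; P(data | box B) = (5/12)(4/11) = 0.15152; P(data | box C) = (5/8)(4/7) = 0.35714; P(data | box D) = (5/6)(4/5) = 0.66667.
The prior-weighted likelihoods are 1/3 · 0.10714 = 0.035714, 1/12 · 0.15152 = 0.012626, 1/3 · 0.35714 = 0.11905, 1/4 · 0.66667 = 0.16667; these sum to 0.33405.
Dividing through by the total gives posterior P(box A | data) = 0.10691, P(box B | data) = 0.037797, P(box C | data) = 0.35637, P(box D | data) = 0.49892.
Averaging over the posterior, P(red next | data) = (1/6)(0.10691) + (3/10)(0.037797) + (1/2)(0.35637) + (3/4)(0.49892) = 0.58153.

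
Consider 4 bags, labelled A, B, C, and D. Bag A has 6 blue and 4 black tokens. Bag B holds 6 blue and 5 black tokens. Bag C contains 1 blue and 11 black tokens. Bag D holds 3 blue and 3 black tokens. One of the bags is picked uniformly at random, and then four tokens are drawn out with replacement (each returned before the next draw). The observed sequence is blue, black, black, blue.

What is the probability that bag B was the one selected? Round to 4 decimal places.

0.3280

For each hypothesis, P(data | H) works out to: P(data | bag A) = (6/10)(4/10)(4/10)(6/10) = 0.0576; P(data | bag B) = (6/11)(5/11)(5/11)(6/11) = 0.061471; P(data | bag C) = (1/12)(11/12)(11/12)(1/12) = 0.0058353; P(data | bag D) = (3/6)(3/6)(3/6)(3/6) = 0.0625.
The prior-weighted likelihoods are 1/4 · 0.0576 = 0.0144, 1/4 · 0.061471 = 0.015368, 1/4 · 0.0058353 = 0.0014588, 1/4 · 0.0625 = 0.015625; these sum to 0.046852.
Therefore the posterior P(bag B | data) = (0.015368) / (0.046852) = 0.32801.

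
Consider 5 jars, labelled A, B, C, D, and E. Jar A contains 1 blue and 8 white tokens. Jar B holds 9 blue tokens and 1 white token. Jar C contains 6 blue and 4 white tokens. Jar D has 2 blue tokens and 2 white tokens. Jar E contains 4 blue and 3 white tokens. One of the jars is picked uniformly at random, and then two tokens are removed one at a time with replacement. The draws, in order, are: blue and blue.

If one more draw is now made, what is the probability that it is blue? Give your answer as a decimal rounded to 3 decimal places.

Compute the likelihood of the observed sequence for each case: P(data | jar A) = (1/9)(1/9) = 0.012346; P(data | jar B) = (9/10)(9/10) = 0.81; P(data | jar C) = (6/10)(6/10) = 0.36; P(data | jar D) = (2/4)(2/4) = 0.25; P(data | jar E) = (4/7)(4/7) = 0.32653.
Weighting by the prior gives 1/5 · 0.012346 = 0.0024691, 1/5 · 0.81 = 0.162, 1/5 · 0.36 = 0.072, 1/5 · 0.25 = 0.05, 1/5 · 0.32653 = 0.065306; with total 0.35178.
Normalising, the posterior is P(jar A | data) = 0.0070191, P(jar B | data) = 0.46052, P(jar C | data) = 0.20468, P(jar D | data) = 0.14214, P(jar E | data) = 0.18565.
Averaging over the posterior, P(blue next | data) = (1/9)(0.0070191) + (9/10)(0.46052) + (3/5)(0.20468) + (1/2)(0.14214) + (4/7)(0.18565) = 0.71521.

0.715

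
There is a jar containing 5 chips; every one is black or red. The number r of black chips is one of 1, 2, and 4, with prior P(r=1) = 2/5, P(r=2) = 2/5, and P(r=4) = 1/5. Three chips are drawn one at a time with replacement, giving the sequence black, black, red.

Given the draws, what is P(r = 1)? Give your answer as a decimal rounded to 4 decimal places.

0.1667

Compute the likelihood of the observed sequence for each case: P(data | r = 1) = (1/5)(1/5)(4/5) = 4/125; P(data | r = 2) = (2/5)(2/5)(3/5) = 12/125; P(data | r = 4) = (4/5)(4/5)(1/5) = 16/125.
Weighting by the prior gives 2/5 · 4/125 = 8/625, 2/5 · 12/125 = 24/625, 1/5 · 16/125 = 16/625; these sum to 48/625.
Hence P(r = 1 | data) = (8/625) / (48/625) = 1/6.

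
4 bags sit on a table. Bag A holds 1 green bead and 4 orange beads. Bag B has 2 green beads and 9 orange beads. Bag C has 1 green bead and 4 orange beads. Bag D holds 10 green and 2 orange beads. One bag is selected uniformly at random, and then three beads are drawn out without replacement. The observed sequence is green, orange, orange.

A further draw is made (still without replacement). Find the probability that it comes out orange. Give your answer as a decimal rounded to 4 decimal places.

0.9405

The likelihood of the observed sequence under each hypothesis: P(data | bag A) = (1/5)(4/4)(3/3) = 1/5; P(data | bag B) = (2/11)(9/10)(8/9) = 8/55; P(data | bag C) = (1/5)(4/4)(3/3) = 1/5; P(data | bag D) = (10/12)(2/11)(1/10) = 1/66.
Multiplying each by its prior: 1/4 · 1/5 = 1/20, 1/4 · 8/55 = 2/55, 1/4 · 1/5 = 1/20, 1/4 · 1/66 = 1/264; these sum to 37/264.
Normalising, the posterior is P(bag A | data) = 66/185, P(bag B | data) = 48/185, P(bag C | data) = 66/185, P(bag D | data) = 1/37.
Averaging over the posterior, P(orange next | data) = (1)(66/185) + (7/8)(48/185) + (1)(66/185) + (0)(1/37) = 174/185.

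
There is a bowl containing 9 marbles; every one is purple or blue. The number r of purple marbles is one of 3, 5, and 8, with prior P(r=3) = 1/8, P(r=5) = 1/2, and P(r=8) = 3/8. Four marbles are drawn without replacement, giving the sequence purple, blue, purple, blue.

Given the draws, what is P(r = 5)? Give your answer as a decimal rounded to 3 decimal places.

Under each hypothesis, the probability of the observed sequence is: P(data | r = 3) = (3/9)(6/8)(2/7)(5/6) = 0.059524; P(data | r = 5) = (5/9)(4/8)(4/7)(3/6) = 0.079365; P(data | r = 8) = (8/9)(1/8)(7/7)(0/6) = 0.
Weighting by the prior gives 1/8 · 0.059524 = 0.0074405, 1/2 · 0.079365 = 0.039683, 3/8 · 0 = 0; these sum to 0.047123.
Hence P(r = 5 | data) = (0.039683) / (0.047123) = 0.84211.

0.842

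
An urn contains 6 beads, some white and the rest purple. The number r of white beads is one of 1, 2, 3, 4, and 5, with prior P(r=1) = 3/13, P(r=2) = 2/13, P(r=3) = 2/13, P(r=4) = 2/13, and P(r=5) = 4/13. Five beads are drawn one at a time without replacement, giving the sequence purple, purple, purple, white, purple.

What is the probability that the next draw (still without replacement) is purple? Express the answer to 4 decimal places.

0.7895

For each hypothesis, P(data | H) works out to: P(data | r = 1) = (5/6)(4/5)(3/4)(1/3)(2/2) = 1/6; P(data | r = 2) = (4/6)(3/5)(2/4)(2/3)(1/2) = 1/15; P(data | r = 3) = (3/6)(2/5)(1/4)(3/3)(0/2) = 0; P(data | r = 4) = (2/6)(1/5)(0/4) = 0; P(data | r = 5) = (1/6)(0/5) = 0.
Weighting by the prior gives 3/13 · 1/6 = 1/26, 2/13 · 1/15 = 2/195, 2/13 · 0 = 0, 2/13 · 0 = 0, 4/13 · 0 = 0; summing to 19/390.
Normalising, the posterior is P(r = 1 | data) = 15/19, P(r = 2 | data) = 4/19, P(r = 3 | data) = 0, P(r = 4 | data) = 0, P(r = 5 | data) = 0.
The predictive probability is P(purple next | data) = (1)(15/19) + (0)(4/19) = 15/19.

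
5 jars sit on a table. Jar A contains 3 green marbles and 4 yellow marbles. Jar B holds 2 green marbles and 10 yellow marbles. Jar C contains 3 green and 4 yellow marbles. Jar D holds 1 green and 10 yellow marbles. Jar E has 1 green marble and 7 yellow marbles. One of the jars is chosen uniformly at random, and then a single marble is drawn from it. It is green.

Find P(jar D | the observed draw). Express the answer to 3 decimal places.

For each hypothesis, P(data | H) works out to: P(data | jar A) = (3/7) = 0.42857; P(data | jar B) = (2/12) = 0.16667; P(data | jar C) = (3/7) = 0.42857; P(data | jar D) = (1/11) = 0.090909; P(data | jar E) = (1/8) = 0.125.
The prior-weighted likelihoods are 1/5 · 0.42857 = 0.085714, 1/5 · 0.16667 = 0.033333, 1/5 · 0.42857 = 0.085714, 1/5 · 0.090909 = 0.018182, 1/5 · 0.125 = 0.025; these sum to 0.24794.
Therefore the posterior P(jar D | data) = (0.018182) / (0.24794) = 0.07333.

0.073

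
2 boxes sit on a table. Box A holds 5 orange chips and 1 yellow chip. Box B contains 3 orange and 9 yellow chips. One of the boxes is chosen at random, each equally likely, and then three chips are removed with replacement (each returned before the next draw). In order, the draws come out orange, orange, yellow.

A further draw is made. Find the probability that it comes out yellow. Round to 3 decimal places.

Under each hypothesis, the probability of the observed sequence is: P(data | box A) = (5/6)(5/6)(1/6) = 0.11574; P(data | box B) = (3/12)(3/12)(9/12) = 0.046875.
Weighting by the prior gives 1/2 · 0.11574 = 0.05787, 1/2 · 0.046875 = 0.023438; summing to 0.081308.
Normalising, the posterior is P(box A | data) = 0.71174, P(box B | data) = 0.28826.
The predictive probability is P(yellow next | data) = (1/6)(0.71174) + (3/4)(0.28826) = 0.33482.

0.335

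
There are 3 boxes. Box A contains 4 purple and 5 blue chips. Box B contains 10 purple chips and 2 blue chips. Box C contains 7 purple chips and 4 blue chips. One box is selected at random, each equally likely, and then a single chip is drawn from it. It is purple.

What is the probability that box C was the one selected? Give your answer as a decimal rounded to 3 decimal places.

0.332

Compute the likelihood of this draw for each case: P(data | box A) = (4/9) = 4/9; P(data | box B) = (10/12) = 5/6; P(data | box C) = (7/11) = 7/11.
Weighting by the prior gives 1/3 · 4/9 = 4/27, 1/3 · 5/6 = 5/18, 1/3 · 7/11 = 7/33; with total 379/594.
So P(box C | data) = (7/33) / (379/594) = 126/379.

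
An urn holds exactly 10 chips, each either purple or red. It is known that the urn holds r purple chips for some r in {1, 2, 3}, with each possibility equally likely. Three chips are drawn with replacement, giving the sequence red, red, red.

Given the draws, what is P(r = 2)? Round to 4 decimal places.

0.3232

Compute the likelihood of the observed sequence for each case: P(data | r = 1) = (9/10)(9/10)(9/10) = 0.729; P(data | r = 2) = (8/10)(8/10)(8/10) = 0.512; P(data | r = 3) = (7/10)(7/10)(7/10) = 0.343.
Weighting by the prior gives 1/3 · 0.729 = 0.243, 1/3 · 0.512 = 0.17067, 1/3 · 0.343 = 0.11433; summing to 0.528.
By Bayes' rule, P(r = 2 | data) = (0.17067) / (0.528) = 0.32323.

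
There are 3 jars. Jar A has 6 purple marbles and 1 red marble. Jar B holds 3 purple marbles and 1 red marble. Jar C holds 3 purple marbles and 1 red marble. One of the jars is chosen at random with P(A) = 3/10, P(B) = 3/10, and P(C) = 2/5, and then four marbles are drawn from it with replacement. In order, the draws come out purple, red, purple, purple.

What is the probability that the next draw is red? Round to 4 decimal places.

The likelihood of the observed sequence under each hypothesis: P(data | jar A) = (6/7)(1/7)(6/7)(6/7) = 0.089963; P(data | jar B) = (3/4)(1/4)(3/4)(3/4) = 0.10547; P(data | jar C) = (3/4)(1/4)(3/4)(3/4) = 0.10547.
Multiplying each by its prior: 3/10 · 0.089963 = 0.026989, 3/10 · 0.10547 = 0.031641, 2/5 · 0.10547 = 0.042188; summing to 0.10082.
The posterior is then P(jar A | data) = 0.2677, P(jar B | data) = 0.31384, P(jar C | data) = 0.41846.
The predictive probability is P(red next | data) = (1/7)(0.2677) + (1/4)(0.31384) + (1/4)(0.41846) = 0.22132.

0.2213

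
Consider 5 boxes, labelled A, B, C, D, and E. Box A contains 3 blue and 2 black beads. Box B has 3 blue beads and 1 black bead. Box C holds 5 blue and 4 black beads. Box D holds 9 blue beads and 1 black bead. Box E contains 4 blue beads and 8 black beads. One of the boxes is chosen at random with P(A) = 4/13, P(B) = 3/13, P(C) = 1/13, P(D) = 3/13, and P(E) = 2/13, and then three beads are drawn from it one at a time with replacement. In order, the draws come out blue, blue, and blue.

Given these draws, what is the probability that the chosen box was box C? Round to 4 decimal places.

Under each hypothesis, the probability of the observed sequence is: P(data | box A) = (3/5)(3/5)(3/5) = 0.216; P(data | box B) = (3/4)(3/4)(3/4) = 0.42188; P(data | box C) = (5/9)(5/9)(5/9) = 0.17147; P(data | box D) = (9/10)(9/10)(9/10) = 0.729; P(data | box E) = (4/12)(4/12)(4/12) = 0.037037.
Multiplying each by its prior: 4/13 · 0.216 = 0.066462, 3/13 · 0.42188 = 0.097356, 1/13 · 0.17147 = 0.01319, 3/13 · 0.729 = 0.16823, 2/13 · 0.037037 = 0.005698; these sum to 0.35094.
So P(box C | data) = (0.01319) / (0.35094) = 0.037585.

0.0376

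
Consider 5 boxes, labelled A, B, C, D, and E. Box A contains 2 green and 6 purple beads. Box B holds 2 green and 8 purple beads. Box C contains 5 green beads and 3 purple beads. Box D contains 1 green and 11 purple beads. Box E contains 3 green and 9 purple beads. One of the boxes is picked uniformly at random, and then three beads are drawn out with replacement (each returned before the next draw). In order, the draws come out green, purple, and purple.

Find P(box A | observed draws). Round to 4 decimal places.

0.2479

Compute the likelihood of the observed sequence for each case: P(data | box A) = (2/8)(6/8)(6/8) = 0.14062; P(data | box B) = (2/10)(8/10)(8/10) = 0.128; P(data | box C) = (5/8)(3/8)(3/8) = 0.087891; P(data | box D) = (1/12)(11/12)(11/12) = 0.070023; P(data | box E) = (3/12)(9/12)(9/12) = 0.14062.
Multiplying each by its prior: 1/5 · 0.14062 = 0.028125, 1/5 · 0.128 = 0.0256, 1/5 · 0.087891 = 0.017578, 1/5 · 0.070023 = 0.014005, 1/5 · 0.14062 = 0.028125; with total 0.11343.
Therefore the posterior P(box A | data) = (0.028125) / (0.11343) = 0.24794.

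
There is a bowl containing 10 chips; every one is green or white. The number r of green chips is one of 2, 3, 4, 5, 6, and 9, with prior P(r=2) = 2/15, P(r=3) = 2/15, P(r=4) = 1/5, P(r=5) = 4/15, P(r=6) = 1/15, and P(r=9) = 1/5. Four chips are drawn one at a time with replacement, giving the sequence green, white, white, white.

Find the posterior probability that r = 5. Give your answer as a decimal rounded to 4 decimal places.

0.2602

For each hypothesis, P(data | H) works out to: P(data | r = 2) = (2/10)(8/10)(8/10)(8/10) = 0.1024; P(data | r = 3) = (3/10)(7/10)(7/10)(7/10) = 0.1029; P(data | r = 4) = (4/10)(6/10)(6/10)(6/10) = 0.0864; P(data | r = 5) = (5/10)(5/10)(5/10)(5/10) = 0.0625; P(data | r = 6) = (6/10)(4/10)(4/10)(4/10) = 0.0384; P(data | r = 9) = (9/10)(1/10)(1/10)(1/10) = 0.0009.
The prior-weighted likelihoods are 2/15 · 0.1024 = 0.013653, 2/15 · 0.1029 = 0.01372, 1/5 · 0.0864 = 0.01728, 4/15 · 0.0625 = 0.016667, 1/15 · 0.0384 = 0.00256, 1/5 · 0.0009 = 0.00018; these sum to 0.06406.
Therefore the posterior P(r = 5 | data) = (0.016667) / (0.06406) = 0.26017.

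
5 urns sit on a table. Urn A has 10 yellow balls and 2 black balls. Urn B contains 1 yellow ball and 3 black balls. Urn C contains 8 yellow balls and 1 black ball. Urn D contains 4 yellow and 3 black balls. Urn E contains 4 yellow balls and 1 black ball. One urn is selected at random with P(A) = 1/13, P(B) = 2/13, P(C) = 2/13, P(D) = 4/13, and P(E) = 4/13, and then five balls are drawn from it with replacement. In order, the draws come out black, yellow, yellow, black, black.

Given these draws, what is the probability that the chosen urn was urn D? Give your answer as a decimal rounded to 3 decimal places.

The likelihood of the observed sequence under each hypothesis: P(data | urn A) = (2/12)(10/12)(10/12)(2/12)(2/12) = 0.003215; P(data | urn B) = (3/4)(1/4)(1/4)(3/4)(3/4) = 0.026367; P(data | urn C) = (1/9)(8/9)(8/9)(1/9)(1/9) = 0.0010838; P(data | urn D) = (3/7)(4/7)(4/7)(3/7)(3/7) = 0.025704; P(data | urn E) = (1/5)(4/5)(4/5)(1/5)(1/5) = 0.00512.
Weighting by the prior gives 1/13 · 0.003215 = 0.00024731, 2/13 · 0.026367 = 0.0040565, 2/13 · 0.0010838 = 0.00016675, 4/13 · 0.025704 = 0.0079088, 4/13 · 0.00512 = 0.0015754; these sum to 0.013955.
By Bayes' rule, P(urn D | data) = (0.0079088) / (0.013955) = 0.56675.

0.567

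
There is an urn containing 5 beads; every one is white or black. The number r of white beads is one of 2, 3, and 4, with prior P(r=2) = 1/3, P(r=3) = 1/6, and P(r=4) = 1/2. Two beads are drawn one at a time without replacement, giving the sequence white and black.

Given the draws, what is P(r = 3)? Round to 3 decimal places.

For each hypothesis, P(data | H) works out to: P(data | r = 2) = (2/5)(3/4) = 3/10; P(data | r = 3) = (3/5)(2/4) = 3/10; P(data | r = 4) = (4/5)(1/4) = 1/5.
Multiplying each by its prior: 1/3 · 3/10 = 1/10, 1/6 · 3/10 = 1/20, 1/2 · 1/5 = 1/10; summing to 1/4.
By Bayes' rule, P(r = 3 | data) = (1/20) / (1/4) = 1/5.

0.200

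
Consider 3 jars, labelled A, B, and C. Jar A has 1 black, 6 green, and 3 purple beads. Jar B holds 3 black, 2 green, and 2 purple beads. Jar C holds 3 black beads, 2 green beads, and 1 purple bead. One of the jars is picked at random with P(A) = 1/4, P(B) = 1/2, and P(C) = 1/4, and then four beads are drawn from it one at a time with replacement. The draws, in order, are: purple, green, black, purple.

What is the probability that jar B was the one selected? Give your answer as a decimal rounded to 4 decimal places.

For each hypothesis, P(data | H) works out to: P(data | jar A) = (3/10)(6/10)(1/10)(3/10) = 0.0054; P(data | jar B) = (2/7)(2/7)(3/7)(2/7) = 0.0099958; P(data | jar C) = (1/6)(2/6)(3/6)(1/6) = 0.0046296.
Multiplying each by its prior: 1/4 · 0.0054 = 0.00135, 1/2 · 0.0099958 = 0.0049979, 1/4 · 0.0046296 = 0.0011574; with total 0.0075053.
Therefore the posterior P(jar B | data) = (0.0049979) / (0.0075053) = 0.66592.

0.6659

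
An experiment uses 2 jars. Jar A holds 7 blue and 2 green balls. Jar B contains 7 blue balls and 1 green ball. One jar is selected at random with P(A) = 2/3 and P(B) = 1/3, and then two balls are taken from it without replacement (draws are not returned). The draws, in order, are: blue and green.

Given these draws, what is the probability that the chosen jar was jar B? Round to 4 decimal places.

Compute the likelihood of the observed sequence for each case: P(data | jar A) = (7/9)(2/8) = 7/36; P(data | jar B) = (7/8)(1/7) = 1/8.
Weighting by the prior gives 2/3 · 7/36 = 7/54, 1/3 · 1/8 = 1/24; these sum to 37/216.
By Bayes' rule, P(jar B | data) = (1/24) / (37/216) = 9/37.

0.2432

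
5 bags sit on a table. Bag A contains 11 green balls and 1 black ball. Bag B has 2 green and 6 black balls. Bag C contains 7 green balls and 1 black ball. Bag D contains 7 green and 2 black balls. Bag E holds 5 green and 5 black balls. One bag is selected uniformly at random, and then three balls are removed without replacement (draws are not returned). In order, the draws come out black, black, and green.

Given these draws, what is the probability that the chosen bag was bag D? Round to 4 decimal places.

0.0805

Under each hypothesis, the probability of the observed sequence is: P(data | bag A) = (1/12)(0/11) = 0; P(data | bag B) = (6/8)(5/7)(2/6) = 5/28; P(data | bag C) = (1/8)(0/7) = 0; P(data | bag D) = (2/9)(1/8)(7/7) = 1/36; P(data | bag E) = (5/10)(4/9)(5/8) = 5/36.
Weighting by the prior gives 1/5 · 0 = 0, 1/5 · 5/28 = 1/28, 1/5 · 0 = 0, 1/5 · 1/36 = 1/180, 1/5 · 5/36 = 1/36; with total 29/420.
So P(bag D | data) = (1/180) / (29/420) = 7/87.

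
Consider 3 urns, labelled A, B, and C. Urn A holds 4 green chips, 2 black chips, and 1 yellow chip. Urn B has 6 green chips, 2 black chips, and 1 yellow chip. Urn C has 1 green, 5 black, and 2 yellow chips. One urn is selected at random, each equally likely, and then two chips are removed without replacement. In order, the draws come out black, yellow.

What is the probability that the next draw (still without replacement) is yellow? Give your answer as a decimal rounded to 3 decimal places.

0.117

For each hypothesis, P(data | H) works out to: P(data | urn A) = (2/7)(1/6) = 1/21; P(data | urn B) = (2/9)(1/8) = 1/36; P(data | urn C) = (5/8)(2/7) = 5/28.
The prior-weighted likelihoods are 1/3 · 1/21 = 1/63, 1/3 · 1/36 = 1/108, 1/3 · 5/28 = 5/84; these sum to 16/189.
Normalising, the posterior is P(urn A | data) = 3/16, P(urn B | data) = 7/64, P(urn C | data) = 45/64.
The predictive probability is P(yellow next | data) = (0)(3/16) + (0)(7/64) + (1/6)(45/64) = 15/128.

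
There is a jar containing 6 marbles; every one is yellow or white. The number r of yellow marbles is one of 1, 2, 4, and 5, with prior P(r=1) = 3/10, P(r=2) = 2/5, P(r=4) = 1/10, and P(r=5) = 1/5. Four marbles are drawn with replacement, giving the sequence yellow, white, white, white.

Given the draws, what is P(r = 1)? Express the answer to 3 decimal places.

0.404

Compute the likelihood of the observed sequence for each case: P(data | r = 1) = (1/6)(5/6)(5/6)(5/6) = 0.096451; P(data | r = 2) = (2/6)(4/6)(4/6)(4/6) = 0.098765; P(data | r = 4) = (4/6)(2/6)(2/6)(2/6) = 0.024691; P(data | r = 5) = (5/6)(1/6)(1/6)(1/6) = 0.003858.
Multiplying each by its prior: 3/10 · 0.096451 = 0.028935, 2/5 · 0.098765 = 0.039506, 1/10 · 0.024691 = 0.0024691, 1/5 · 0.003858 = 0.0007716; with total 0.071682.
Hence P(r = 1 | data) = (0.028935) / (0.071682) = 0.40366.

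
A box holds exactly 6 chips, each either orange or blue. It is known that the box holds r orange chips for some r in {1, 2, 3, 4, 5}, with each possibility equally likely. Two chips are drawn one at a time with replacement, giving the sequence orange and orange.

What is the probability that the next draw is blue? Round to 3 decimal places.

0.318

The likelihood of the observed sequence under each hypothesis: P(data | r = 1) = (1/6)(1/6) = 1/36; P(data | r = 2) = (2/6)(2/6) = 1/9; P(data | r = 3) = (3/6)(3/6) = 1/4; P(data | r = 4) = (4/6)(4/6) = 4/9; P(data | r = 5) = (5/6)(5/6) = 25/36.
Multiplying each by its prior: 1/5 · 1/36 = 1/180, 1/5 · 1/9 = 1/45, 1/5 · 1/4 = 1/20, 1/5 · 4/9 = 4/45, 1/5 · 25/36 = 5/36; with total 11/36.
Normalising, the posterior is P(r = 1 | data) = 1/55, P(r = 2 | data) = 4/55, P(r = 3 | data) = 9/55, P(r = 4 | data) = 16/55, P(r = 5 | data) = 5/11.
Averaging over the posterior, P(blue next | data) = (5/6)(1/55) + (2/3)(4/55) + (1/2)(9/55) + (1/3)(16/55) + (1/6)(5/11) = 7/22.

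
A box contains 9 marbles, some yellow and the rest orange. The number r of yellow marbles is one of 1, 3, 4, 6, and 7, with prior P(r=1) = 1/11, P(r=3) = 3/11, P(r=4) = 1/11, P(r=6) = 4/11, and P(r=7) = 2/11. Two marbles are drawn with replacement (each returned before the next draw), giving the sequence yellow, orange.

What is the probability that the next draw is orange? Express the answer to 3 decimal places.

Compute the likelihood of the observed sequence for each case: P(data | r = 1) = (1/9)(8/9) = 8/81; P(data | r = 3) = (3/9)(6/9) = 2/9; P(data | r = 4) = (4/9)(5/9) = 20/81; P(data | r = 6) = (6/9)(3/9) = 2/9; P(data | r = 7) = (7/9)(2/9) = 14/81.
Multiplying each by its prior: 1/11 · 8/81 = 8/891, 3/11 · 2/9 = 2/33, 1/11 · 20/81 = 20/891, 4/11 · 2/9 = 8/99, 2/11 · 14/81 = 28/891; these sum to 182/891.
Dividing through by the total gives posterior P(r = 1 | data) = 4/91, P(r = 3 | data) = 27/91, P(r = 4 | data) = 10/91, P(r = 6 | data) = 36/91, P(r = 7 | data) = 2/13.
The predictive probability is P(orange next | data) = (8/9)(4/91) + (2/3)(27/91) + (5/9)(10/91) + (1/3)(36/91) + (2/9)(2/13) = 380/819.

0.464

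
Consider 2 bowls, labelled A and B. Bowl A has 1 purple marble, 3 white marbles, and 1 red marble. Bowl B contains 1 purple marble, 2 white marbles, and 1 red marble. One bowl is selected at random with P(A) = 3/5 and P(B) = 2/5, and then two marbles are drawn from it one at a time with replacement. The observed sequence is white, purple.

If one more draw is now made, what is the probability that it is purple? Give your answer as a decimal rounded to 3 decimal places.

Compute the likelihood of the observed sequence for each case: P(data | bowl A) = (3/5)(1/5) = 3/25; P(data | bowl B) = (2/4)(1/4) = 1/8.
Weighting by the prior gives 3/5 · 3/25 = 9/125, 2/5 · 1/8 = 1/20; with total 61/500.
Normalising, the posterior is P(bowl A | data) = 0.59016, P(bowl B | data) = 0.40984.
So P(purple next | data) = Σ P(purple next | H) P(H | data) = (1/5)(0.59016) + (1/4)(0.40984) = 0.22049.

0.220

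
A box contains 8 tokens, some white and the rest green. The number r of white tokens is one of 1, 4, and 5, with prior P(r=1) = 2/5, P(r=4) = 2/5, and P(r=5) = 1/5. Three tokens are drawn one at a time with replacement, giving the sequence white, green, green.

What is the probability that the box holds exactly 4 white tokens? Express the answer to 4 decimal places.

0.4723

For each hypothesis, P(data | H) works out to: P(data | r = 1) = (1/8)(7/8)(7/8) = 0.095703; P(data | r = 4) = (4/8)(4/8)(4/8) = 0.125; P(data | r = 5) = (5/8)(3/8)(3/8) = 0.087891.
Multiplying each by its prior: 2/5 · 0.095703 = 0.038281, 2/5 · 0.125 = 0.05, 1/5 · 0.087891 = 0.017578; with total 0.10586.
Hence P(r = 4 | data) = (0.05) / (0.10586) = 0.47232.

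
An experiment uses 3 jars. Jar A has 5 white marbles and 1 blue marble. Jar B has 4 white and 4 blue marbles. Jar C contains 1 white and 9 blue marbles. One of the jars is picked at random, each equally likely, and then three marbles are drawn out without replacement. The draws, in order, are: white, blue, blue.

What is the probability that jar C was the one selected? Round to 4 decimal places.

Compute the likelihood of the observed sequence for each case: P(data | jar A) = (5/6)(1/5)(0/4) = 0; P(data | jar B) = (4/8)(4/7)(3/6) = 1/7; P(data | jar C) = (1/10)(9/9)(8/8) = 1/10.
Multiplying each by its prior: 1/3 · 0 = 0, 1/3 · 1/7 = 1/21, 1/3 · 1/10 = 1/30; with total 17/210.
Therefore the posterior P(jar C | data) = (1/30) / (17/210) = 7/17.

0.4118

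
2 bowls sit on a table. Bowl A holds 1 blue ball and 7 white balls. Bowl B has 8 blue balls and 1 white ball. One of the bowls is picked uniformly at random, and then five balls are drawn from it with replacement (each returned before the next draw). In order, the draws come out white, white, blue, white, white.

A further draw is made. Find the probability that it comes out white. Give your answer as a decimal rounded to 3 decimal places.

Compute the likelihood of the observed sequence for each case: P(data | bowl A) = (7/8)(7/8)(1/8)(7/8)(7/8) = 0.073273; P(data | bowl B) = (1/9)(1/9)(8/9)(1/9)(1/9) = 0.00013548.
The prior-weighted likelihoods are 1/2 · 0.073273 = 0.036636, 1/2 · 0.00013548 = 6.774e-05; summing to 0.036704.
The posterior is then P(bowl A | data) = 0.99815, P(bowl B | data) = 0.0018456.
Averaging over the posterior, P(white next | data) = (7/8)(0.99815) + (1/9)(0.0018456) = 0.87359.

0.874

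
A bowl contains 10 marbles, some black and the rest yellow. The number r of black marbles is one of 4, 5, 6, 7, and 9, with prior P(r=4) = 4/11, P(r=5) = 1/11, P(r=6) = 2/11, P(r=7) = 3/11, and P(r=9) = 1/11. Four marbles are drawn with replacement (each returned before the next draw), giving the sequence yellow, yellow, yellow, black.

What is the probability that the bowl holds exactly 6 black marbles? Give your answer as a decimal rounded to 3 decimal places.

0.142

Under each hypothesis, the probability of the observed sequence is: P(data | r = 4) = (6/10)(6/10)(6/10)(4/10) = 0.0864; P(data | r = 5) = (5/10)(5/10)(5/10)(5/10) = 0.0625; P(data | r = 6) = (4/10)(4/10)(4/10)(6/10) = 0.0384; P(data | r = 7) = (3/10)(3/10)(3/10)(7/10) = 0.0189; P(data | r = 9) = (1/10)(1/10)(1/10)(9/10) = 0.0009.
Weighting by the prior gives 4/11 · 0.0864 = 0.031418, 1/11 · 0.0625 = 0.0056818, 2/11 · 0.0384 = 0.0069818, 3/11 · 0.0189 = 0.0051545, 1/11 · 0.0009 = 8.1818e-05; summing to 0.049318.
Hence P(r = 6 | data) = (0.0069818) / (0.049318) = 0.14157.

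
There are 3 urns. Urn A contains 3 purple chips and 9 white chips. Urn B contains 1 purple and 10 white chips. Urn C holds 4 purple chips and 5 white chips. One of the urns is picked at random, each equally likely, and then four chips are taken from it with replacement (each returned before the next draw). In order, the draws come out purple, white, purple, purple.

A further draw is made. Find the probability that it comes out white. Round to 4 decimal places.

Compute the likelihood of the observed sequence for each case: P(data | urn A) = (3/12)(9/12)(3/12)(3/12) = 0.011719; P(data | urn B) = (1/11)(10/11)(1/11)(1/11) = 0.00068301; P(data | urn C) = (4/9)(5/9)(4/9)(4/9) = 0.048773.
Multiplying each by its prior: 1/3 · 0.011719 = 0.0039062, 1/3 · 0.00068301 = 0.00022767, 1/3 · 0.048773 = 0.016258; summing to 0.020392.
Dividing through by the total gives posterior P(urn A | data) = 0.19156, P(urn B | data) = 0.011165, P(urn C | data) = 0.79727.
So P(white next | data) = Σ P(white next | H) P(H | data) = (3/4)(0.19156) + (10/11)(0.011165) + (5/9)(0.79727) = 0.59675.

0.5968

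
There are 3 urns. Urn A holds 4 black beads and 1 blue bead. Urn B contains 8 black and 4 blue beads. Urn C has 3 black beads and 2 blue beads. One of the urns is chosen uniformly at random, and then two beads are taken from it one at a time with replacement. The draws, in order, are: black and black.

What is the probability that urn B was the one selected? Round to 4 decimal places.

0.3077

Compute the likelihood of the observed sequence for each case: P(data | urn A) = (4/5)(4/5) = 16/25; P(data | urn B) = (8/12)(8/12) = 4/9; P(data | urn C) = (3/5)(3/5) = 9/25.
The prior-weighted likelihoods are 1/3 · 16/25 = 16/75, 1/3 · 4/9 = 4/27, 1/3 · 9/25 = 3/25; with total 13/27.
Hence P(urn B | data) = (4/27) / (13/27) = 4/13.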